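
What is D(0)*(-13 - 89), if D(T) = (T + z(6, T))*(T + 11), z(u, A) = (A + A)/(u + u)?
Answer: 0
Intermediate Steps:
z(u, A) = A/u (z(u, A) = (2*A)/((2*u)) = (2*A)*(1/(2*u)) = A/u)
D(T) = 7*T*(11 + T)/6 (D(T) = (T + T/6)*(T + 11) = (T + T*(1/6))*(11 + T) = (T + T/6)*(11 + T) = (7*T/6)*(11 + T) = 7*T*(11 + T)/6)
D(0)*(-13 - 89) = ((7/6)*0*(11 + 0))*(-13 - 89) = ((7/6)*0*11)*(-102) = 0*(-102) = 0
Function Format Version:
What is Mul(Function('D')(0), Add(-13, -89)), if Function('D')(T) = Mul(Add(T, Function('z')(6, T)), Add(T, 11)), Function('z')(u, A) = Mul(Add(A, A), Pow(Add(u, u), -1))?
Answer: 0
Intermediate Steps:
Function('z')(u, A) = Mul(A, Pow(u, -1)) (Function('z')(u, A) = Mul(Mul(2, A), Pow(Mul(2, u), -1)) = Mul(Mul(2, A), Mul(Rational(1, 2), Pow(u, -1))) = Mul(A, Pow(u, -1)))
Function('D')(T) = Mul(Rational(7, 6), T, Add(11, T)) (Function('D')(T) = Mul(Add(T, Mul(T, Pow(6, -1))), Add(T, 11)) = Mul(Add(T, Mul(T, Rational(1, 6))), Add(11, T)) = Mul(Add(T, Mul(Rational(1, 6), T)), Add(11, T)) = Mul(Mul(Rational(7, 6), T), Add(11, T)) = Mul(Rational(7, 6), T, Add(11, T)))
Mul(Function('D')(0), Add(-13, -89)) = Mul(Mul(Rational(7, 6), 0, Add(11, 0)), Add(-13, -89)) = Mul(Mul(Rational(7, 6), 0, 11), -102) = Mul(0, -102) = 0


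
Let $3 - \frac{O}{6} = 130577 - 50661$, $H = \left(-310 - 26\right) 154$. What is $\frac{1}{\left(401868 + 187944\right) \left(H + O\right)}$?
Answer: $- \frac{1}{313321110264} \approx -3.1916 \cdot 10^{-12}$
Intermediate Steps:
$H = -51744$ ($H = \left(-336\right) 154 = -51744$)
$O = -479478$ ($O = 18 - 6 \left(130577 - 50661\right) = 18 - 479496 = -479478$)
$\frac{1}{\left(401868 + 187944\right) \left(H + O\right)} = \frac{1}{\left(401868 + 187944\right) \left(-51744 - 479478\right)} = \frac{1}{589812 \left(-531222\right)} = \frac{1}{-313321110264} = - \frac{1}{313321110264}$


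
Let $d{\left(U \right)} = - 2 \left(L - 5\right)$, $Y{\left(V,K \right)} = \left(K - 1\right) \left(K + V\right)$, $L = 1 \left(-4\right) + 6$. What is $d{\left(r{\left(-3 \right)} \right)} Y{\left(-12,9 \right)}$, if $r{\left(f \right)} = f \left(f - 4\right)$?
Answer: $-144$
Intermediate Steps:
$r{\left(f \right)} = f \left(-4 + f\right)$
$L = 2$ ($L = -4 + 6 = 2$)
$Y{\left(V,K \right)} = \left(-1 + K\right) \left(K + V\right)$
$d{\left(U \right)} = 6$ ($d{\left(U \right)} = - 2 \left(2 - 5\right) = \left(-2\right) \left(-3\right) = 6$)
$d{\left(r{\left(-3 \right)} \right)} Y{\left(-12,9 \right)} = 6 \left(9^{2} - 9 - -12 + 9 \left(-12\right)\right) = 6 \left(81 - 9 + 12 - 108\right) = 6 \left(-24\right) = -144$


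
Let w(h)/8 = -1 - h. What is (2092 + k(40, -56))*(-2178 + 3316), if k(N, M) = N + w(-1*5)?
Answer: 2462632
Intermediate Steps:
w(h) = -8 - 8*h (w(h) = 8*(-1 - h) = -8 - 8*h)
k(N, M) = 32 + N (k(N, M) = N + (-8 - (-8)*5) = N + (-8 - 8*(-5)) = N + (-8 + 40) = N + 32 = 32 + N)
(2092 + k(40, -56))*(-2178 + 3316) = (2092 + (32 + 40))*(-2178 + 3316) = (2092 + 72)*1138 = 2164*1138 = 2462632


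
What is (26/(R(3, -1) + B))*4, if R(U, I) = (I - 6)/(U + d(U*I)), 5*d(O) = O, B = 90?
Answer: 1248/1045 ≈ 1.1943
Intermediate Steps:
d(O) = O/5
R(U, I) = (-6 + I)/(U + I*U/5) (R(U, I) = (I - 6)/(U + (U*I)/5) = (-6 + I)/(U + (I*U)/5) = (-6 + I)/(U + I*U/5))
(26/(R(3, -1) + B))*4 = (26/(5*(-6 - 1)/(3*(5 - 1)) + 90))*4 = (26/(5*(⅓)*(-7)/4 + 90))*4 = (26/(5*(⅓)*(¼)*(-7) + 90))*4 = (26/(-35/12 + 90))*4 = (26/(1045/12))*4 = ((12/1045)*26)*4 = (312/1045)*4 = 1248/1045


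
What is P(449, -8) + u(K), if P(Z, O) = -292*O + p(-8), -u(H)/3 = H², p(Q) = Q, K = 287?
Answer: -244779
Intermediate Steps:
u(H) = -3*H²
P(Z, O) = -8 - 292*O (P(Z, O) = -292*O - 8 = -8 - 292*O)
P(449, -8) + u(K) = (-8 - 292*(-8)) - 3*287² = (-8 + 2336) - 3*82369 = 2328 - 247107 = -244779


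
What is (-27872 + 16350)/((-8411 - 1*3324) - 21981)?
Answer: 5761/16858 ≈ 0.34174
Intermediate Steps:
(-27872 + 16350)/((-8411 - 1*3324) - 21981) = -11522/((-8411 - 3324) - 21981) = -11522/(-11735 - 21981) = -11522/(-33716) = -11522*(-1/33716) = 5761/16858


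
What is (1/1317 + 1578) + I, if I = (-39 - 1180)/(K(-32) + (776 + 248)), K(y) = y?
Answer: 2059995761/1306464 ≈ 1576.8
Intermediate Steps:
I = -1219/992 (I = (-39 - 1180)/(-32 + (776 + 248)) = -1219/(-32 + 1024) = -1219/992 ≈ -1.2288)
(1/1317 + 1578) + I = (1/1317 + 1578) - 1219/992 = 2078227/1317 - 1219/992 = 2059995761/1306464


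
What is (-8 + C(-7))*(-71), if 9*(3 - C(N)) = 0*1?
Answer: 355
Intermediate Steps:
C(N) = 3 (C(N) = 3 - 0 = 3 - ⅑*0 = 3 + 0 = 3)
(-8 + C(-7))*(-71) = (-8 + 3)*(-71) = -5*(-71) = 355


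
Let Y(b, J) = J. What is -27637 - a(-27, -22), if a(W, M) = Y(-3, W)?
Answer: -27610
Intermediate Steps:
a(W, M) = W
-27637 - a(-27, -22) = -27637 - 1*(-27) = -27637 + 27 = -27610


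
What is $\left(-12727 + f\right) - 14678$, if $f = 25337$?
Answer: $-2068$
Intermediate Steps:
$\left(-12727 + f\right) - 14678 = \left(-12727 + 25337\right) - 14678 = 12610 - 14678 = -2068$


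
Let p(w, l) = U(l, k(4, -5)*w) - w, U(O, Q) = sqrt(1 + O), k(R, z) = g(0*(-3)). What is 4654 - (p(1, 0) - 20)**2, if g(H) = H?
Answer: 4254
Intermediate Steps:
k(R, z) = 0 (k(R, z) = 0*(-3) = 0)
p(w, l) = sqrt(1 + l) - w
4654 - (p(1, 0) - 20)**2 = 4654 - ((sqrt(1 + 0) - 1*1) - 20)**2 = 4654 - ((sqrt(1) - 1) - 20)**2 = 4654 - ((1 - 1) - 20)**2 = 4654 - (0 - 20)**2 = 4654 - 1*(-20)**2 = 4654 - 1*400 = 4654 - 400 = 4254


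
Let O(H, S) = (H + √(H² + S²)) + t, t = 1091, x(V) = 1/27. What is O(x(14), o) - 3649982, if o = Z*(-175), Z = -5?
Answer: -98520056/27 + √558140626/27 ≈ -3.6480e+6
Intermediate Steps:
o = 875 (o = -5*(-175) = 875)
x(V) = 1/27
O(H, S) = 1091 + H + √(H² + S²) (O(H, S) = (H + √(H² + S²)) + 1091 = 1091 + H + √(H² + S²))
O(x(14), o) - 3649982 = (1091 + 1/27 + √((1/27)² + 875²)) - 3649982 = (1091 + 1/27 + √(1/729 + 765625)) - 3649982 = (1091 + 1/27 + √(558140626/729)) - 3649982 = (1091 + 1/27 + √558140626/27) - 3649982 = (29458/27 + √558140626/27) - 3649982 = -98520056/27 + √558140626/27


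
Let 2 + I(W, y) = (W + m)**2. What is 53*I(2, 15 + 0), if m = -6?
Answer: 742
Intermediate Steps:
I(W, y) = -2 + (-6 + W)**2 (I(W, y) = -2 + (W - 6)**2 = -2 + (-6 + W)**2)
53*I(2, 15 + 0) = 53*(-2 + (-6 + 2)**2) = 53*(-2 + (-4)**2) = 53*(-2 + 16) = 53*14 = 742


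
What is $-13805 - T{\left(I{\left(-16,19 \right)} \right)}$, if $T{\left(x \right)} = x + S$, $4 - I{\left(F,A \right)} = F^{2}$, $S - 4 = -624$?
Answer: $-12933$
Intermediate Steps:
$S = -620$ ($S = 4 - 624 = -620$)
$I{\left(F,A \right)} = 4 - F^{2}$
$T{\left(x \right)} = -620 + x$ ($T{\left(x \right)} = x - 620 = -620 + x$)
$-13805 - T{\left(I{\left(-16,19 \right)} \right)} = -13805 - \left(-620 + \left(4 - \left(-16\right)^{2}\right)\right) = -13805 - \left(-620 + \left(4 - 256\right)\right) = -13805 - \left(-620 - 252\right) = -13805 - -872 = -13805 + 872 = -12933$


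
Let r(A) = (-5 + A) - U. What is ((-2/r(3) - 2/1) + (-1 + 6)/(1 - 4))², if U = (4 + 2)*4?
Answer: 19600/1521 ≈ 12.886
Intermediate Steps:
U = 24 (U = 6*4 = 24)
r(A) = -29 + A (r(A) = (-5 + A) - 1*24 = (-5 + A) - 24 = -29 + A)
((-2/r(3) - 2/1) + (-1 + 6)/(1 - 4))² = ((-2/(-29 + 3) - 2/1) + (-1 + 6)/(1 - 4))² = ((-2/(-26) - 2*1) + 5/(-3))² = ((-2*(-1/26) - 2) + 5*(-⅓))² = ((1/13 - 2) - 5/3)² = (-25/13 - 5/3)² = (-140/39)² = 19600/1521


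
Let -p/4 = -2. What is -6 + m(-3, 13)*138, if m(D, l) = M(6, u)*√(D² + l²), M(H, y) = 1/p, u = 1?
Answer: -6 + 69*√178/4 ≈ 224.14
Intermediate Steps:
p = 8 (p = -4*(-2) = 8)
M(H, y) = ⅛ (M(H, y) = 1/8 = ⅛)
m(D, l) = √(D² + l²)/8
-6 + m(-3, 13)*138 = -6 + (√((-3)² + 13²)/8)*138 = -6 + (√(9 + 169)/8)*138 = -6 + (√178/8)*138 = -6 + 69*√178/4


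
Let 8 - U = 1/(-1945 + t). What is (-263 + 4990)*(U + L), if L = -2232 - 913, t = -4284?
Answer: -92367338444/6229 ≈ -1.4829e+7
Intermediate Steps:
U = 49833/6229 (U = 8 - 1/(-1945 - 4284) = 8 - 1/(-6229) = 8 - 1*(-1/6229) = 8 + 1/6229 = 49833/6229 ≈ 8.0002)
L = -3145
(-263 + 4990)*(U + L) = (-263 + 4990)*(49833/6229 - 3145) = 4727*(-19540372/6229) = -92367338444/6229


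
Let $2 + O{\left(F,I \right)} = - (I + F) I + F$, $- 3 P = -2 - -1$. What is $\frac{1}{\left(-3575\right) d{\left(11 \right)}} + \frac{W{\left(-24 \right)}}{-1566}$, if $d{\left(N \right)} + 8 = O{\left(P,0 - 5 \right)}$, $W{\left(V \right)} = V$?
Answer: $\frac{157387}{10263825} \approx 0.015334$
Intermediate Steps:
$P = \frac{1}{3}$ ($P = - \frac{-2 - -1}{3} = - \frac{-2 + 1}{3} = \left(- \frac{1}{3}\right) \left(-1\right) = \frac{1}{3} \approx 0.33333$)
$O{\left(F,I \right)} = -2 + F + I \left(- F - I\right)$ ($O{\left(F,I \right)} = -2 + \left(- (I + F) I + F\right) = -2 + \left(- (F + I) I + F\right) = -2 + \left(\left(- F - I\right) I + F\right) = -2 + \left(I \left(- F - I\right) + F\right) = -2 + \left(F + I \left(- F - I\right)\right) = -2 + F + I \left(- F - I\right)$)
$d{\left(N \right)} = -33$ ($d{\left(N \right)} = -8 - \left(\frac{5}{3} + \left(0 - 5\right)^{2} + \frac{0 - 5}{3}\right) = -8 - \left(\frac{80}{3} - \frac{5}{3}\right) = -8 + \left(-2 + \frac{1}{3} - 25 + \frac{5}{3}\right) = -8 - 25 = -33$)
$\frac{1}{\left(-3575\right) d{\left(11 \right)}} + \frac{W{\left(-24 \right)}}{-1566} = \frac{1}{\left(-3575\right) \left(-33\right)} - \frac{24}{-1566} = \left(- \frac{1}{3575}\right) \left(- \frac{1}{33}\right) - - \frac{4}{261} = \frac{1}{117975} + \frac{4}{261} = \frac{157387}{10263825}$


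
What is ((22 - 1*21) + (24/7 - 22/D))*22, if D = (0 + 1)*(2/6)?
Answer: -9482/7 ≈ -1354.6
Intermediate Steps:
D = ⅓ (D = 1*(2*(⅙)) = 1*(⅓) = ⅓ ≈ 0.33333)
((22 - 1*21) + (24/7 - 22/D))*22 = ((22 - 1*21) + (24/7 - 22/⅓))*22 = ((22 - 21) + (24*(⅐) - 22*3))*22 = (1 + (24/7 - 66))*22 = (1 - 438/7)*22 = -431/7*22 = -9482/7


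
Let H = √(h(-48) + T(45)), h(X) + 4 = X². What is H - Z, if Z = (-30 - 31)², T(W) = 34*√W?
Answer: -3721 + √(2300 + 102*√5) ≈ -3670.7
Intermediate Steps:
h(X) = -4 + X²
Z = 3721 (Z = (-61)² = 3721)
H = √(2300 + 102*√5) (H = √((-4 + (-48)²) + 34*√45) = √((-4 + 2304) + 34*(3*√5)) = √(2300 + 102*√5) ≈ 50.280)
H - Z = √(2300 + 102*√5) - 1*3721 = √(2300 + 102*√5) - 3721 = -3721 + √(2300 + 102*√5)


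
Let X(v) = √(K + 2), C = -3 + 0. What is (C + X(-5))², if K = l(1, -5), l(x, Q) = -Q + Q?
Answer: (3 - √2)² ≈ 2.5147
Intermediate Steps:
l(x, Q) = 0
C = -3
K = 0
X(v) = √2 (X(v) = √(0 + 2) = √2)
(C + X(-5))² = (-3 + √2)²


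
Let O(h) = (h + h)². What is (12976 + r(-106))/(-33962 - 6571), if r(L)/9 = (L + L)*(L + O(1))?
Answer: -207592/40533 ≈ -5.1216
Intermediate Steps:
O(h) = 4*h² (O(h) = (2*h)² = 4*h²)
r(L) = 18*L*(4 + L) (r(L) = 9*((L + L)*(L + 4*1²)) = 9*((2*L)*(L + 4*1)) = 9*((2*L)*(L + 4)) = 9*((2*L)*(4 + L)) = 9*(2*L*(4 + L)) = 18*L*(4 + L))
(12976 + r(-106))/(-33962 - 6571) = (12976 + 18*(-106)*(4 - 106))/(-33962 - 6571) = (12976 + 18*(-106)*(-102))/(-40533) = (12976 + 194616)*(-1/40533) = 207592*(-1/40533) = -207592/40533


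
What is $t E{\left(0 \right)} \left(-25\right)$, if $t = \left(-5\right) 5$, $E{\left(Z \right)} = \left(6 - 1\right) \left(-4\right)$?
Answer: $-12500$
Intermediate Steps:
$E{\left(Z \right)} = -20$ ($E{\left(Z \right)} = 5 \left(-4\right) = -20$)
$t = -25$
$t E{\left(0 \right)} \left(-25\right) = \left(-25\right) \left(-20\right) \left(-25\right) = 500 \left(-25\right) = -12500$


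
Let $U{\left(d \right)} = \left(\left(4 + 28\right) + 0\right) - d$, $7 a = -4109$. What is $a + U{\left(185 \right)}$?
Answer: $-740$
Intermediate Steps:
$a = -587$ ($a = \frac{1}{7} \left(-4109\right) = -587$)
$U{\left(d \right)} = 32 - d$ ($U{\left(d \right)} = \left(32 + 0\right) - d = 32 - d$)
$a + U{\left(185 \right)} = -587 + \left(32 - 185\right) = -587 - 153 = -740$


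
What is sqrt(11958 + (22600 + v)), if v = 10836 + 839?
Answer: 3*sqrt(5137) ≈ 215.02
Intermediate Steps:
v = 11675
sqrt(11958 + (22600 + v)) = sqrt(11958 + (22600 + 11675)) = sqrt(11958 + 34275) = sqrt(46233) = 3*sqrt(5137)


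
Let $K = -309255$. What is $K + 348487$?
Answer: $39232$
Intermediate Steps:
$K + 348487 = -309255 + 348487 = 39232$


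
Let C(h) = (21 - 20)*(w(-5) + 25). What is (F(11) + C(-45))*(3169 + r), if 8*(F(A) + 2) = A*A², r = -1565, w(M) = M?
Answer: 591475/2 ≈ 2.9574e+5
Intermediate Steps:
F(A) = -2 + A³/8 (F(A) = -2 + (A*A²)/8 = -2 + A³/8)
C(h) = 20 (C(h) = (21 - 20)*(-5 + 25) = 1*20 = 20)
(F(11) + C(-45))*(3169 + r) = ((-2 + (⅛)*11³) + 20)*(3169 - 1565) = ((-2 + (⅛)*1331) + 20)*1604 = ((-2 + 1331/8) + 20)*1604 = (1315/8 + 20)*1604 = (1475/8)*1604 = 591475/2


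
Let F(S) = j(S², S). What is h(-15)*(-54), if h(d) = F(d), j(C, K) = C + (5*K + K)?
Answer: -7290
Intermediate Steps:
j(C, K) = C + 6*K
F(S) = S² + 6*S
h(d) = d*(6 + d)
h(-15)*(-54) = -15*(6 - 15)*(-54) = -15*(-9)*(-54) = 135*(-54) = -7290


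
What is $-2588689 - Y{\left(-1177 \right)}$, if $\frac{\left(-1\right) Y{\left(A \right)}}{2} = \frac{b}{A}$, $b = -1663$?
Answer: $- \frac{3046883627}{1177} \approx -2.5887 \cdot 10^{6}$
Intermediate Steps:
$Y{\left(A \right)} = \frac{3326}{A}$ ($Y{\left(A \right)} = - 2 \left(- \frac{1663}{A}\right) = \frac{3326}{A}$)
$-2588689 - Y{\left(-1177 \right)} = -2588689 - \frac{3326}{-1177} = -2588689 - 3326 \left(- \frac{1}{1177}\right) = -2588689 - - \frac{3326}{1177} = -2588689 + \frac{3326}{1177} = - \frac{3046883627}{1177}$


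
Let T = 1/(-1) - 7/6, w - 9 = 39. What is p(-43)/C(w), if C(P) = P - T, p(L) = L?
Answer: -6/7 ≈ -0.85714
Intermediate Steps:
w = 48 (w = 9 + 39 = 48)
T = -13/6 (T = 1*(-1) - 7*⅙ = -1 - 7/6 = -13/6 ≈ -2.1667)
C(P) = 13/6 + P (C(P) = P - 1*(-13/6) = P + 13/6 = 13/6 + P)
p(-43)/C(w) = -43/(13/6 + 48) = -43/301/6 = -43*6/301 = -6/7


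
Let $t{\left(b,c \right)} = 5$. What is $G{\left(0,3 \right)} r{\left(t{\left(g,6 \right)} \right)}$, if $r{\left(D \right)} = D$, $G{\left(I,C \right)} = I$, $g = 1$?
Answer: $0$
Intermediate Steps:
$G{\left(0,3 \right)} r{\left(t{\left(g,6 \right)} \right)} = 0 \cdot 5 = 0$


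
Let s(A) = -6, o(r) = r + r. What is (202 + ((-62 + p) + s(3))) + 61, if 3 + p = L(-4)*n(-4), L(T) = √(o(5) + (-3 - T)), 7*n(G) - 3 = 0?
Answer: 192 + 3*√11/7 ≈ 193.42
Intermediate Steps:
n(G) = 3/7 (n(G) = 3/7 + (⅐)*0 = 3/7 + 0 = 3/7)
o(r) = 2*r
L(T) = √(7 - T) (L(T) = √(2*5 + (-3 - T)) = √(10 + (-3 - T)) = √(7 - T))
p = -3 + 3*√11/7 (p = -3 + √(7 - 1*(-4))*(3/7) = -3 + √(7 + 4)*(3/7) = -3 + √11*(3/7) = -3 + 3*√11/7 ≈ -1.5786)
(202 + ((-62 + p) + s(3))) + 61 = (202 + ((-62 + (-3 + 3*√11/7)) - 6)) + 61 = (202 + ((-65 + 3*√11/7) - 6)) + 61 = (202 + (-71 + 3*√11/7)) + 61 = (131 + 3*√11/7) + 61 = 192 + 3*√11/7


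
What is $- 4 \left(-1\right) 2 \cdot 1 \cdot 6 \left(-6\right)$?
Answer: $-288$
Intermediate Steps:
$- 4 \left(-1\right) 2 \cdot 1 \cdot 6 \left(-6\right) = - 4 \left(-2\right) 1 \cdot 6 \left(-6\right) = - 4 \left(\left(-2\right) 6\right) \left(-6\right) = \left(-4\right) \left(-12\right) \left(-6\right) = 48 \left(-6\right) = -288$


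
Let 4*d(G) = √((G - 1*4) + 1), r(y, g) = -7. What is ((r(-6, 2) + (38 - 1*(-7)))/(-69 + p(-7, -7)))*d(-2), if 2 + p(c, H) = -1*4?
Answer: -19*I*√5/150 ≈ -0.28324*I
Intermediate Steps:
p(c, H) = -6 (p(c, H) = -2 - 1*4 = -2 - 4 = -6)
d(G) = √(-3 + G)/4 (d(G) = √((G - 1*4) + 1)/4 = √((G - 4) + 1)/4 = √((-4 + G) + 1)/4 = √(-3 + G)/4)
((r(-6, 2) + (38 - 1*(-7)))/(-69 + p(-7, -7)))*d(-2) = ((-7 + (38 - 1*(-7)))/(-69 - 6))*(√(-3 - 2)/4) = ((-7 + (38 + 7))/(-75))*(√(-5)/4) = ((-7 + 45)*(-1/75))*((I*√5)/4) = (38*(-1/75))*(I*√5/4) = -19*I*√5/150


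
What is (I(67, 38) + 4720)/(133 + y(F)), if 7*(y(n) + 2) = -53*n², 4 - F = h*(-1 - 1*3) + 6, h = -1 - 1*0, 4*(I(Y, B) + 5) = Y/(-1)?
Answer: -131551/3964 ≈ -33.186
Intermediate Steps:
I(Y, B) = -5 - Y/4 (I(Y, B) = -5 + (Y/(-1))/4 = -5 + (Y*(-1))/4 = -5 + (-Y)/4 = -5 - Y/4)
h = -1 (h = -1 + 0 = -1)
F = -6 (F = 4 - (-(-1 - 1*3) + 6) = 4 - (-(-1 - 3) + 6) = 4 - (-1*(-4) + 6) = 4 - (4 + 6) = 4 - 1*10 = 4 - 10 = -6)
y(n) = -2 - 53*n²/7 (y(n) = -2 + (-53*n²)/7 = -2 - 53*n²/7)
(I(67, 38) + 4720)/(133 + y(F)) = ((-5 - ¼*67) + 4720)/(133 + (-2 - 53/7*(-6)²)) = ((-5 - 67/4) + 4720)/(133 + (-2 - 53/7*36)) = (-87/4 + 4720)/(133 + (-2 - 1908/7)) = 18793/(4*(133 - 1922/7)) = 18793/(4*(-991/7)) = (18793/4)*(-7/991) = -131551/3964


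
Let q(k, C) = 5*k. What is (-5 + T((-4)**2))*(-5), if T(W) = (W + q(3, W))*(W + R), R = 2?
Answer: -2765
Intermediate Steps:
T(W) = (2 + W)*(15 + W) (T(W) = (W + 5*3)*(W + 2) = (W + 15)*(2 + W) = (15 + W)*(2 + W) = (2 + W)*(15 + W))
(-5 + T((-4)**2))*(-5) = (-5 + (30 + ((-4)**2)**2 + 17*(-4)**2))*(-5) = (-5 + (30 + 16**2 + 17*16))*(-5) = (-5 + (30 + 256 + 272))*(-5) = (-5 + 558)*(-5) = 553*(-5) = -2765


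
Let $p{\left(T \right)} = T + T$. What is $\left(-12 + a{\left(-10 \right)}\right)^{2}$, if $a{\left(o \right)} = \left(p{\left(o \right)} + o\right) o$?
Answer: $82944$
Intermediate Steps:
$p{\left(T \right)} = 2 T$
$a{\left(o \right)} = 3 o^{2}$ ($a{\left(o \right)} = \left(2 o + o\right) o = 3 o o = 3 o^{2}$)
$\left(-12 + a{\left(-10 \right)}\right)^{2} = \left(-12 + 3 \left(-10\right)^{2}\right)^{2} = \left(-12 + 3 \cdot 100\right)^{2} = \left(-12 + 300\right)^{2} = 288^{2} = 82944$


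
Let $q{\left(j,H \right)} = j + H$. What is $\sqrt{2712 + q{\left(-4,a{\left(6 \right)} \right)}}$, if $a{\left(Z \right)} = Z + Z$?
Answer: $4 \sqrt{170} \approx 52.154$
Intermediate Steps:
$a{\left(Z \right)} = 2 Z$
$q{\left(j,H \right)} = H + j$
$\sqrt{2712 + q{\left(-4,a{\left(6 \right)} \right)}} = \sqrt{2712 + \left(2 \cdot 6 - 4\right)} = \sqrt{2712 + \left(12 - 4\right)} = \sqrt{2712 + 8} = \sqrt{2720} = 4 \sqrt{170}$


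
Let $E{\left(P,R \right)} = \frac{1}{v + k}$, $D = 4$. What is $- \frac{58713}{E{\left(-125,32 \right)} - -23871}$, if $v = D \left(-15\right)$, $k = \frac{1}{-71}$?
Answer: $- \frac{250176093}{101714260} \approx -2.4596$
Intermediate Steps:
$k = - \frac{1}{71} \approx -0.014085$
$v = -60$ ($v = 4 \left(-15\right) = -60$)
$E{\left(P,R \right)} = - \frac{71}{4261}$ ($E{\left(P,R \right)} = \frac{1}{-60 - \frac{1}{71}} = \frac{1}{- \frac{4261}{71}} = - \frac{71}{4261}$)
$- \frac{58713}{E{\left(-125,32 \right)} - -23871} = - \frac{58713}{- \frac{71}{4261} - -23871} = - \frac{58713}{- \frac{71}{4261} + 23871} = - \frac{58713}{\frac{101714260}{4261}} = \left(-58713\right) \frac{4261}{101714260} = - \frac{250176093}{101714260}$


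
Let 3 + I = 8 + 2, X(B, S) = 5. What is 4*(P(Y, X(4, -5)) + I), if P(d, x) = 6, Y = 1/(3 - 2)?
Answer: 52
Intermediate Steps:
Y = 1 (Y = 1/1 = 1)
I = 7 (I = -3 + (8 + 2) = -3 + 10 = 7)
4*(P(Y, X(4, -5)) + I) = 4*(6 + 7) = 4*13 = 52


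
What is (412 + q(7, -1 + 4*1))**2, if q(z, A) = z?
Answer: 175561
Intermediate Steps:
(412 + q(7, -1 + 4*1))**2 = (412 + 7)**2 = 419**2 = 175561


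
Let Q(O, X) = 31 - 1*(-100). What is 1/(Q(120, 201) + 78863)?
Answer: 1/78994 ≈ 1.2659e-5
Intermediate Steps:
Q(O, X) = 131 (Q(O, X) = 31 + 100 = 131)
1/(Q(120, 201) + 78863) = 1/(131 + 78863) = 1/78994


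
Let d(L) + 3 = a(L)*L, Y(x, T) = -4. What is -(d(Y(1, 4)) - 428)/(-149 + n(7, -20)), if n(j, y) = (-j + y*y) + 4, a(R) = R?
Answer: 415/248 ≈ 1.6734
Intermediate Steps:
n(j, y) = 4 + y**2 - j (n(j, y) = (-j + y**2) + 4 = (y**2 - j) + 4 = 4 + y**2 - j)
d(L) = -3 + L**2 (d(L) = -3 + L*L = -3 + L**2)
-(d(Y(1, 4)) - 428)/(-149 + n(7, -20)) = -((-3 + (-4)**2) - 428)/(-149 + (4 + (-20)**2 - 1*7)) = -((-3 + 16) - 428)/(-149 + (4 + 400 - 7)) = -(13 - 428)/(-149 + 397) = -(-415)/248 = -1*(-415/248) = 415/248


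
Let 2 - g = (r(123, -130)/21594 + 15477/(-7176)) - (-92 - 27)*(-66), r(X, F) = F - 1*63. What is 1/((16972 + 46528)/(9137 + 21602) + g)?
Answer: 13455566904/105763870692895 ≈ 0.00012722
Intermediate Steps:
r(X, F) = -63 + F (r(X, F) = F - 63 = -63 + F)
g = 202948319495/25826424 (g = 2 - (((-63 - 130)/21594 + 15477/(-7176)) - (-92 - 27)*(-66)) = 2 - ((-193*1/21594 + 15477*(-1/7176)) - (-119)*(-66)) = 2 - ((-193/21594 - 5159/2392) - 1*7854) = 2 - (-55932551/25826424 - 7854) = 2 - 1*(-202896666647/25826424) = 2 + 202896666647/25826424 = 202948319495/25826424 ≈ 7858.2)
1/((16972 + 46528)/(9137 + 21602) + g) = 1/((16972 + 46528)/(9137 + 21602) + 202948319495/25826424) = 1/(63500/30739 + 202948319495/25826424) = 1/(105763870692895/13455566904) = 13455566904/105763870692895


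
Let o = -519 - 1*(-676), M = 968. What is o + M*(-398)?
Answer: -385107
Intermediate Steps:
o = 157 (o = -519 + 676 = 157)
o + M*(-398) = 157 + 968*(-398) = 157 - 385264 = -385107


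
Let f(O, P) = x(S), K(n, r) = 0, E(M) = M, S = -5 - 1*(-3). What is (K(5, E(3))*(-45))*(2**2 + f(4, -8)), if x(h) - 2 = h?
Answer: 0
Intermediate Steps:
S = -2 (S = -5 + 3 = -2)
x(h) = 2 + h
f(O, P) = 0 (f(O, P) = 2 - 2 = 0)
(K(5, E(3))*(-45))*(2**2 + f(4, -8)) = (0*(-45))*(2**2 + 0) = 0*(4 + 0) = 0*4 = 0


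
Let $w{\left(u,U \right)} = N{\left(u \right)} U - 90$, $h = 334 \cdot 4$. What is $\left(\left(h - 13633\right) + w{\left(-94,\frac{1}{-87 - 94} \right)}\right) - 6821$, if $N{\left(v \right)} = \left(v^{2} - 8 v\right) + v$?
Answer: $- \frac{3486142}{181} \approx -19260.0$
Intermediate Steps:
$h = 1336$
$N{\left(v \right)} = v^{2} - 7 v$
$w{\left(u,U \right)} = -90 + U u \left(-7 + u\right)$ ($w{\left(u,U \right)} = u \left(-7 + u\right) U - 90 = U u \left(-7 + u\right) - 90 = -90 + U u \left(-7 + u\right)$)
$\left(\left(h - 13633\right) + w{\left(-94,\frac{1}{-87 - 94} \right)}\right) - 6821 = \left(\left(1336 - 13633\right) - \left(90 - \frac{1}{-87 - 94} \left(-94\right) \left(-7 - 94\right)\right)\right) - 6821 = \left(-12297 - \left(90 - \frac{1}{-181} \left(-94\right) \left(-101\right)\right)\right) - 6821 = \left(-12297 - \left(90 - - \frac{9494}{181}\right)\right) - 6821 = \left(-12297 - \frac{25784}{181}\right) - 6821 = - \frac{2251541}{181} - 6821 = - \frac{3486142}{181}$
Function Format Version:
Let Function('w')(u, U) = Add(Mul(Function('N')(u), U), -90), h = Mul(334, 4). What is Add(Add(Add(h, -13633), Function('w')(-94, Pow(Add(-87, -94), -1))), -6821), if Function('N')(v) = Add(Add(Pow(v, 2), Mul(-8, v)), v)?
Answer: Rational(-3486142, 181) ≈ -19260.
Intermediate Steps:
h = 1336
Function('N')(v) = Add(Pow(v, 2), Mul(-7, v))
Function('w')(u, U) = Add(-90, Mul(U, u, Add(-7, u))) (Function('w')(u, U) = Add(Mul(Mul(u, Add(-7, u)), U), -90) = Add(Mul(U, u, Add(-7, u)), -90) = Add(-90, Mul(U, u, Add(-7, u))))
Add(Add(Add(h, -13633), Function('w')(-94, Pow(Add(-87, -94), -1))), -6821) = Add(Add(Add(1336, -13633), Add(-90, Mul(Pow(Add(-87, -94), -1), -94, Add(-7, -94)))), -6821) = Add(Add(-12297, Add(-90, Mul(Pow(-181, -1), -94, -101))), -6821) = Add(Add(-12297, Add(-90, Mul(Rational(-1, 181), -94, -101))), -6821) = Add(Add(-12297, Add(-90, Rational(-9494, 181))), -6821) = Add(Add(-12297, Rational(-25784, 181)), -6821) = Add(Rational(-2251541, 181), -6821) = Rational(-3486142, 181)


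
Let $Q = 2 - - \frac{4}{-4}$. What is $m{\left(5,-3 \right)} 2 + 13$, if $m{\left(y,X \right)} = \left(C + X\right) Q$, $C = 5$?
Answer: $17$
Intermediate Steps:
$Q = 1$ ($Q = 2 - \left(-4\right) \left(- \frac{1}{4}\right) = 2 - 1 = 1$)
$m{\left(y,X \right)} = 5 + X$ ($m{\left(y,X \right)} = \left(5 + X\right) 1 = 5 + X$)
$m{\left(5,-3 \right)} 2 + 13 = \left(5 - 3\right) 2 + 13 = 2 \cdot 2 + 13 = 4 + 13 = 17$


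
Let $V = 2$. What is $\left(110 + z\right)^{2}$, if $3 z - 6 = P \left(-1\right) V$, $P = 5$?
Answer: $\frac{106276}{9} \approx 11808.0$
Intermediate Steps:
$z = - \frac{4}{3}$ ($z = 2 + \frac{5 \left(-1\right) 2}{3} = 2 + \frac{\left(-5\right) 2}{3} = 2 + \frac{1}{3} \left(-10\right) = 2 - \frac{10}{3} = - \frac{4}{3} \approx -1.3333$)
$\left(110 + z\right)^{2} = \left(110 - \frac{4}{3}\right)^{2} = \left(\frac{326}{3}\right)^{2} = \frac{106276}{9}$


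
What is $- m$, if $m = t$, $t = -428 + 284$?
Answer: $144$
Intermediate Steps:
$t = -144$
$m = -144$
$- m = \left(-1\right) \left(-144\right) = 144$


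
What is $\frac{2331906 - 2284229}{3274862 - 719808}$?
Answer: $\frac{47677}{2555054} \approx 0.01866$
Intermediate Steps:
$\frac{2331906 - 2284229}{3274862 - 719808} = \frac{47677}{2555054}$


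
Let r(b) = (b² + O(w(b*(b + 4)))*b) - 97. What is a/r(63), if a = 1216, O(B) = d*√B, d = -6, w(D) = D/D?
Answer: 608/1747 ≈ 0.34803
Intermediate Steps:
w(D) = 1
O(B) = -6*√B
r(b) = -97 + b² - 6*b (r(b) = (b² + (-6*√1)*b) - 97 = (b² + (-6*1)*b) - 97 = (b² - 6*b) - 97 = -97 + b² - 6*b)
a/r(63) = 1216/(-97 + 63² - 6*63) = 1216/(-97 + 3969 - 378) = 1216/3494 = 1216*(1/3494) = 608/1747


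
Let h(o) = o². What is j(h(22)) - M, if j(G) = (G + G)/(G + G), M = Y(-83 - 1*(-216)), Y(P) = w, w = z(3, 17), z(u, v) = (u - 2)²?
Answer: 0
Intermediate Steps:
z(u, v) = (-2 + u)²
w = 1 (w = (-2 + 3)² = 1² = 1)
Y(P) = 1
M = 1
j(G) = 1 (j(G) = (2*G)/((2*G)) = (2*G)*(1/(2*G)) = 1)
j(h(22)) - M = 1 - 1*1 = 1 - 1 = 0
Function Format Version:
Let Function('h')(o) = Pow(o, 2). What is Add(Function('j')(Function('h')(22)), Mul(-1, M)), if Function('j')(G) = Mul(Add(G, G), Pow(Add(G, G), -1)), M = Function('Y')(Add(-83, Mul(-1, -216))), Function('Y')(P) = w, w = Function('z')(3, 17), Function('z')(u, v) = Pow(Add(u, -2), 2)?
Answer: 0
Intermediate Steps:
Function('z')(u, v) = Pow(Add(-2, u), 2)
w = 1 (w = Pow(Add(-2, 3), 2) = Pow(1, 2) = 1)
Function('Y')(P) = 1
M = 1
Function('j')(G) = 1 (Function('j')(G) = Mul(Mul(2, G), Pow(Mul(2, G), -1)) = Mul(Mul(2, G), Mul(Rational(1, 2), Pow(G, -1))) = 1)
Add(Function('j')(Function('h')(22)), Mul(-1, M)) = Add(1, Mul(-1, 1)) = Add(1, -1) = 0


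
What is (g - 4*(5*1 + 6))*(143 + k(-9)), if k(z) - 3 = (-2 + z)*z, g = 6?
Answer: -9310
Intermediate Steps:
k(z) = 3 + z*(-2 + z) (k(z) = 3 + (-2 + z)*z = 3 + z*(-2 + z))
(g - 4*(5*1 + 6))*(143 + k(-9)) = (6 - 4*(5*1 + 6))*(143 + (3 + (-9)**2 - 2*(-9))) = (6 - 4*(5 + 6))*(143 + (3 + 81 + 18)) = (6 - 4*11)*(143 + 102) = (6 - 44)*245 = -38*245 = -9310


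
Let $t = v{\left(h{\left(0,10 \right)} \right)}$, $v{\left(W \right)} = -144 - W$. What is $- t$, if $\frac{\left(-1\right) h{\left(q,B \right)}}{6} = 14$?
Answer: $60$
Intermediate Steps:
$h{\left(q,B \right)} = -84$ ($h{\left(q,B \right)} = \left(-6\right) 14 = -84$)
$t = -60$ ($t = -144 - -84 = -144 + 84 = -60$)
$- t = \left(-1\right) \left(-60\right) = 60$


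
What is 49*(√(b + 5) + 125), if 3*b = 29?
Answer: 6125 + 98*√33/3 ≈ 6312.7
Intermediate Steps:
b = 29/3 (b = (⅓)*29 = 29/3 ≈ 9.6667)
49*(√(b + 5) + 125) = 49*(√(29/3 + 5) + 125) = 49*(√(44/3) + 125) = 49*(2*√33/3 + 125) = 49*(125 + 2*√33/3) = 6125 + 98*√33/3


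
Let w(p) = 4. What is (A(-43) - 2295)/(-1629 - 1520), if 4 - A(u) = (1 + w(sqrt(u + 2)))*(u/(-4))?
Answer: 9379/12596 ≈ 0.74460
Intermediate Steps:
A(u) = 4 + 5*u/4 (A(u) = 4 - (1 + 4)*u/(-4) = 4 - 5*u*(-1/4) = 4 - 5*(-u/4) = 4 - (-5)*u/4 = 4 + 5*u/4)
(A(-43) - 2295)/(-1629 - 1520) = ((4 + (5/4)*(-43)) - 2295)/(-1629 - 1520) = ((4 - 215/4) - 2295)/(-3149) = (-199/4 - 2295)*(-1/3149) = -9379/4*(-1/3149) = 9379/12596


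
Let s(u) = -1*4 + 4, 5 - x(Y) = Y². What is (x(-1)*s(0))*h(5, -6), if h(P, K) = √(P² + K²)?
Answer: 0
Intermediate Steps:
x(Y) = 5 - Y²
s(u) = 0 (s(u) = -4 + 4 = 0)
h(P, K) = √(K² + P²)
(x(-1)*s(0))*h(5, -6) = ((5 - 1*(-1)²)*0)*√((-6)² + 5²) = ((5 - 1*1)*0)*√(36 + 25) = ((5 - 1)*0)*√61 = (4*0)*√61 = 0*√61 = 0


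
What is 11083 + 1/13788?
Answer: 152812405/13788 ≈ 11083.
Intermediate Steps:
11083 + 1/13788 = 152812405/13788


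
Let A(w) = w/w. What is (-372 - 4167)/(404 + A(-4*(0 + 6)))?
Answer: -1513/135 ≈ -11.207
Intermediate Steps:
A(w) = 1
(-372 - 4167)/(404 + A(-4*(0 + 6))) = (-372 - 4167)/(404 + 1) = -4539/405 = -4539*1/405 = -1513/135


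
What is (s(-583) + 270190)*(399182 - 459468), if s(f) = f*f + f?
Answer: -36744075856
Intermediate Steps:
s(f) = f + f**2 (s(f) = f**2 + f = f + f**2)
(s(-583) + 270190)*(399182 - 459468) = (-583*(1 - 583) + 270190)*(399182 - 459468) = (-583*(-582) + 270190)*(-60286) = (339306 + 270190)*(-60286) = 609496*(-60286) = -36744075856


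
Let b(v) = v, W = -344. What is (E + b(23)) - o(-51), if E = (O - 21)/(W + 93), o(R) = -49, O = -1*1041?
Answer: 19134/251 ≈ 76.231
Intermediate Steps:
O = -1041
E = 1062/251 (E = (-1041 - 21)/(-344 + 93) = -1062/(-251) = -1062*(-1/251) = 1062/251 ≈ 4.2311)
(E + b(23)) - o(-51) = (1062/251 + 23) - 1*(-49) = 6835/251 + 49 = 19134/251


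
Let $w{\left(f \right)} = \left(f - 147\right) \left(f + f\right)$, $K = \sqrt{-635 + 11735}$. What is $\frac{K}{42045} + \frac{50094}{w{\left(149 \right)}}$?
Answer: $\frac{25047}{298} + \frac{2 \sqrt{111}}{8409} \approx 84.053$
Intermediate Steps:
$K = 10 \sqrt{111}$ ($K = \sqrt{11100} = 10 \sqrt{111} \approx 105.36$)
$w{\left(f \right)} = 2 f \left(-147 + f\right)$ ($w{\left(f \right)} = \left(-147 + f\right) 2 f = 2 f \left(-147 + f\right)$)
$\frac{K}{42045} + \frac{50094}{w{\left(149 \right)}} = \frac{10 \sqrt{111}}{42045} + \frac{50094}{2 \cdot 149 \left(-147 + 149\right)} = 10 \sqrt{111} \cdot \frac{1}{42045} + \frac{50094}{2 \cdot 149 \cdot 2} = \frac{2 \sqrt{111}}{8409} + \frac{50094}{596} = \frac{2 \sqrt{111}}{8409} + 50094 \cdot \frac{1}{596} = \frac{2 \sqrt{111}}{8409} + \frac{25047}{298} = \frac{25047}{298} + \frac{2 \sqrt{111}}{8409}$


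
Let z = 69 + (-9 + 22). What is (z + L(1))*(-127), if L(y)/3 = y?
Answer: -10795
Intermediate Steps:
L(y) = 3*y
z = 82 (z = 69 + 13 = 82)
(z + L(1))*(-127) = (82 + 3*1)*(-127) = (82 + 3)*(-127) = 85*(-127) = -10795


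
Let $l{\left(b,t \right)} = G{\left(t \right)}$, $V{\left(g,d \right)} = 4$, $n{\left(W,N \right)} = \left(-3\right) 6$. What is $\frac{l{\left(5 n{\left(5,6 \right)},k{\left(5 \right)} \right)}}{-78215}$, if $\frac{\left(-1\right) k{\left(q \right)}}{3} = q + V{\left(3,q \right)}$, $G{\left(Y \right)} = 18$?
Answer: $- \frac{18}{78215} \approx -0.00023013$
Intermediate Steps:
$n{\left(W,N \right)} = -18$
$k{\left(q \right)} = -12 - 3 q$ ($k{\left(q \right)} = - 3 \left(q + 4\right) = - 3 \left(4 + q\right) = -12 - 3 q$)
$l{\left(b,t \right)} = 18$
$\frac{l{\left(5 n{\left(5,6 \right)},k{\left(5 \right)} \right)}}{-78215} = \frac{18}{-78215} = 18 \left(- \frac{1}{78215}\right) = - \frac{18}{78215}$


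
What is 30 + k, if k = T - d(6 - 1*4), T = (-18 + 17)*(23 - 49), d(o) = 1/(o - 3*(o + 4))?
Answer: 897/16 ≈ 56.063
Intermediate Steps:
d(o) = 1/(-12 - 2*o) (d(o) = 1/(o - 3*(4 + o)) = 1/(o + (-12 - 3*o)) = 1/(-12 - 2*o))
T = 26 (T = -1*(-26) = 26)
k = 417/16 (k = 26 - (-1)/(12 + 2*(6 - 1*4)) = 26 - (-1)/(12 + 2*(6 - 4)) = 26 - (-1)/(12 + 2*2) = 26 - (-1)/(12 + 4) = 26 - (-1)/16 = 26 - 1*(-1/16) = 26 + 1/16 = 417/16 ≈ 26.063)
30 + k = 30 + 417/16 = 897/16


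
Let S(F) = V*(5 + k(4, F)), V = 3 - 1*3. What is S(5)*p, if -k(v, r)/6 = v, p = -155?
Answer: 0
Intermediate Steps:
k(v, r) = -6*v
V = 0 (V = 3 - 3 = 0)
S(F) = 0 (S(F) = 0*(5 - 6*4) = 0*(5 - 24) = 0*(-19) = 0)
S(5)*p = 0*(-155) = 0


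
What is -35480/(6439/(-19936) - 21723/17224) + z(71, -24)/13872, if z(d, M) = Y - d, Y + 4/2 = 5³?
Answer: 5281348515324599/235813190244 ≈ 22396.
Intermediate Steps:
Y = 123 (Y = -2 + 5³ = -2 + 125 = 123)
z(d, M) = 123 - d
-35480/(6439/(-19936) - 21723/17224) + z(71, -24)/13872 = -35480/(6439/(-19936) - 21723/17224) + (123 - 1*71)/13872 = -35480/(6439*(-1/19936) - 21723*1/17224) + (123 - 71)*(1/13872) = -35480/(-6439/19936 - 21723/17224) + 52*(1/13872) = -35480/(-67996883/42922208) + 13/3468 = -35480*(-42922208/67996883) + 13/3468 = 1522879939840/67996883 + 13/3468 = 5281348515324599/235813190244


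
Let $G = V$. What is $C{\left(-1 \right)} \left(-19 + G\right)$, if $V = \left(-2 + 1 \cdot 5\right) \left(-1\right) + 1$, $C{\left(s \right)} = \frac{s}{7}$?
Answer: $3$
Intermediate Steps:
$C{\left(s \right)} = \frac{s}{7}$ ($C{\left(s \right)} = s \frac{1}{7} = \frac{s}{7}$)
$V = -2$ ($V = \left(-2 + 5\right) \left(-1\right) + 1 = 3 \left(-1\right) + 1 = -3 + 1 = -2$)
$G = -2$
$C{\left(-1 \right)} \left(-19 + G\right) = \frac{1}{7} \left(-1\right) \left(-19 - 2\right) = \left(- \frac{1}{7}\right) \left(-21\right) = 3$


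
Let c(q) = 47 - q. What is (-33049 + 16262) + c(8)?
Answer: -16748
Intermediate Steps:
(-33049 + 16262) + c(8) = (-33049 + 16262) + (47 - 1*8) = -16787 + (47 - 8) = -16787 + 39 = -16748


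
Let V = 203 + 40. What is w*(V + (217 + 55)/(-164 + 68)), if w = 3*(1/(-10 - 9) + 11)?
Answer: 149864/19 ≈ 7887.6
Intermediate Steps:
V = 243
w = 624/19 (w = 3*(1/(-19) + 11) = 3*(-1/19 + 11) = 3*(208/19) = 624/19 ≈ 32.842)
w*(V + (217 + 55)/(-164 + 68)) = 624*(243 + (217 + 55)/(-164 + 68))/19 = 624*(243 + 272/(-96))/19 = 624*(243 + 272*(-1/96))/19 = 624*(243 - 17/6)/19 = (624/19)*(1441/6) = 149864/19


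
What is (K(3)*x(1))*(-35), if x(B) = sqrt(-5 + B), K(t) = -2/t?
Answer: 140*I/3 ≈ 46.667*I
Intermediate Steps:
(K(3)*x(1))*(-35) = ((-2/3)*sqrt(-5 + 1))*(-35) = ((-2*1/3)*sqrt(-4))*(-35) = -4*I/3*(-35) = 140*I/3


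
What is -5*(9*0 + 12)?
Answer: -60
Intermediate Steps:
-5*(9*0 + 12) = -5*(0 + 12) = -5*12 = -60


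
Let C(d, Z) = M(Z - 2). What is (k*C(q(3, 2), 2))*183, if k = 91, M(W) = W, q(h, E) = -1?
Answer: 0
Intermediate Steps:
C(d, Z) = -2 + Z (C(d, Z) = Z - 2 = -2 + Z)
(k*C(q(3, 2), 2))*183 = (91*(-2 + 2))*183 = (91*0)*183 = 0*183 = 0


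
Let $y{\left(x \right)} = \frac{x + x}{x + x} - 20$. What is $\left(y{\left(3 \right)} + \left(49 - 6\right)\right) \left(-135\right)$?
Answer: $-3240$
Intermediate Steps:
$y{\left(x \right)} = -19$ ($y{\left(x \right)} = \frac{2 x}{2 x} - 20 = 2 x \frac{1}{2 x} - 20 = 1 - 20 = -19$)
$\left(y{\left(3 \right)} + \left(49 - 6\right)\right) \left(-135\right) = \left(-19 + \left(49 - 6\right)\right) \left(-135\right) = \left(-19 + 43\right) \left(-135\right) = 24 \left(-135\right) = -3240$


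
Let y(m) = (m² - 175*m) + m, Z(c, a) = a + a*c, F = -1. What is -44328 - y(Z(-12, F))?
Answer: -42535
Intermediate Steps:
y(m) = m² - 174*m
-44328 - y(Z(-12, F)) = -44328 - (-(1 - 12))*(-174 - (1 - 12)) = -44328 - (-1*(-11))*(-174 - 1*(-11)) = -44328 - 11*(-174 + 11) = -44328 - 11*(-163) = -44328 - 1*(-1793) = -44328 + 1793 = -42535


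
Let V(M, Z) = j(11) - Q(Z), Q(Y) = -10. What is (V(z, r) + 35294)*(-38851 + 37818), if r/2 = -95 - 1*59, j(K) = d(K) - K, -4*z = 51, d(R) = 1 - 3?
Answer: -36455603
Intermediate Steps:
d(R) = -2
z = -51/4 (z = -1/4*51 = -51/4 ≈ -12.750)
j(K) = -2 - K
r = -308 (r = 2*(-95 - 1*59) = 2*(-95 - 59) = 2*(-154) = -308)
V(M, Z) = -3 (V(M, Z) = (-2 - 1*11) - 1*(-10) = (-2 - 11) + 10 = -13 + 10 = -3)
(V(z, r) + 35294)*(-38851 + 37818) = (-3 + 35294)*(-38851 + 37818) = 35291*(-1033) = -36455603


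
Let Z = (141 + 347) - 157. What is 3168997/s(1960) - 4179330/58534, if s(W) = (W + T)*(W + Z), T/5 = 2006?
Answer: -57308448919651/803937857030 ≈ -71.285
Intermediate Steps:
T = 10030 (T = 5*2006 = 10030)
Z = 331 (Z = 488 - 157 = 331)
s(W) = (331 + W)*(10030 + W) (s(W) = (W + 10030)*(W + 331) = (10030 + W)*(331 + W) = (331 + W)*(10030 + W))
3168997/s(1960) - 4179330/58534 = 3168997/(3319930 + 1960² + 10361*1960) - 4179330/58534 = 3168997/(3319930 + 3841600 + 20307560) - 4179330*1/58534 = 3168997/27469090 - 2089665/29267 = -57308448919651/803937857030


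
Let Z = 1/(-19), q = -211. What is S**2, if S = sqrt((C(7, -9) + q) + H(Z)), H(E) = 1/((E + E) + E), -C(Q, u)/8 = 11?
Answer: -916/3 ≈ -305.33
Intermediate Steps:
C(Q, u) = -88 (C(Q, u) = -8*11 = -88)
Z = -1/19 ≈ -0.052632
H(E) = 1/(3*E) (H(E) = 1/(2*E + E) = 1/(3*E))
S = 2*I*sqrt(687)/3 (S = sqrt((-88 - 211) + 1/(3*(-1/19))) = sqrt(-299 + (1/3)*(-19)) = sqrt(-299 - 19/3) = sqrt(-916/3) = 2*I*sqrt(687)/3 ≈ 17.474*I)
S**2 = (2*I*sqrt(687)/3)**2 = -916/3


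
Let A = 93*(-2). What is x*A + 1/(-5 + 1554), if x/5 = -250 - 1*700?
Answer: 1368541501/1549 ≈ 8.8350e+5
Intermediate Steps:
A = -186
x = -4750 (x = 5*(-250 - 1*700) = 5*(-250 - 700) = 5*(-950) = -4750)
x*A + 1/(-5 + 1554) = -4750*(-186) + 1/(-5 + 1554) = 883500 + 1/1549 = 1368541501/1549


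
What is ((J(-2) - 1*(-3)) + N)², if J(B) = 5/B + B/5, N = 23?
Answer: 53361/100 ≈ 533.61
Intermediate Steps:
J(B) = 5/B + B/5 (J(B) = 5/B + B*(⅕) = 5/B + B/5)
((J(-2) - 1*(-3)) + N)² = (((5/(-2) + (⅕)*(-2)) - 1*(-3)) + 23)² = (((5*(-½) - ⅖) + 3) + 23)² = (((-5/2 - ⅖) + 3) + 23)² = ((-29/10 + 3) + 23)² = (⅒ + 23)² = (231/10)² = 53361/100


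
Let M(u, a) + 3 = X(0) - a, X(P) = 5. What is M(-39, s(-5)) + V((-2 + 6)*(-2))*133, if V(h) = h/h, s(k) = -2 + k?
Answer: 142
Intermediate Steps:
M(u, a) = 2 - a (M(u, a) = -3 + (5 - a) = 2 - a)
V(h) = 1
M(-39, s(-5)) + V((-2 + 6)*(-2))*133 = (2 - (-2 - 5)) + 1*133 = (2 - 1*(-7)) + 133 = (2 + 7) + 133 = 9 + 133 = 142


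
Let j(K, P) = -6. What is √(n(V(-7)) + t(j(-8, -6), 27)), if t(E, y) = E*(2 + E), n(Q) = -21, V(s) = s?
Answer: √3 ≈ 1.7320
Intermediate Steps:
√(n(V(-7)) + t(j(-8, -6), 27)) = √(-21 - 6*(2 - 6)) = √(-21 - 6*(-4)) = √(-21 + 24) = √3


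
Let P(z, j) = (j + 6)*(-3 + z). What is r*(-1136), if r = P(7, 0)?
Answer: -27264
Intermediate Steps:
P(z, j) = (-3 + z)*(6 + j) (P(z, j) = (6 + j)*(-3 + z) = (-3 + z)*(6 + j))
r = 24 (r = -18 - 3*0 + 6*7 + 0*7 = -18 + 0 + 42 + 0 = 24)
r*(-1136) = 24*(-1136) = -27264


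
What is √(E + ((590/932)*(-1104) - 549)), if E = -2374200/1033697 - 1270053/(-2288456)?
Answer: I*√94908154467367788519376874459094/275588916863428 ≈ 35.35*I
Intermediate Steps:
E = -4120402259259/2365570101832 (E = -2374200*1/1033697 - 1270053*(-1/2288456) = -2374200/1033697 + 1270053/2288456 = -4120402259259/2365570101832 ≈ -1.7418)
√(E + ((590/932)*(-1104) - 549)) = √(-4120402259259/2365570101832 + ((590/932)*(-1104) - 549)) = √(-4120402259259/2365570101832 + ((590*(1/932))*(-1104) - 549)) = √(-4120402259259/2365570101832 + ((295/466)*(-1104) - 549)) = √(-4120402259259/2365570101832 + (-162840/233 - 549)) = √(-4120402259259/2365570101832 - 290757/233) = √(-688766119824774171/551177833726856) = I*√94908154467367788519376874459094/275588916863428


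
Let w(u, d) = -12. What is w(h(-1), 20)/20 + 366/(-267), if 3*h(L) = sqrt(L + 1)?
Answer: -877/445 ≈ -1.9708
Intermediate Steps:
h(L) = sqrt(1 + L)/3 (h(L) = sqrt(L + 1)/3 = sqrt(1 + L)/3)
w(h(-1), 20)/20 + 366/(-267) = -12/20 + 366/(-267) = -12*1/20 + 366*(-1/267) = -3/5 - 122/89 = -877/445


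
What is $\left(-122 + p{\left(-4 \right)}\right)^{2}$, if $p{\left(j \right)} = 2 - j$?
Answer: $13456$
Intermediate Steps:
$\left(-122 + p{\left(-4 \right)}\right)^{2} = \left(-122 + \left(2 - -4\right)\right)^{2} = \left(-122 + \left(2 + 4\right)\right)^{2} = \left(-122 + 6\right)^{2} = \left(-116\right)^{2} = 13456$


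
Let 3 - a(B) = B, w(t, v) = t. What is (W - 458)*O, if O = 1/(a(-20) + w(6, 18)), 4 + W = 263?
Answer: -199/29 ≈ -6.8621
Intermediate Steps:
W = 259 (W = -4 + 263 = 259)
a(B) = 3 - B
O = 1/29 (O = 1/((3 - 1*(-20)) + 6) = 1/((3 + 20) + 6) = 1/(23 + 6) = 1/29 ≈ 0.034483)
(W - 458)*O = (259 - 458)*(1/29) = -199*1/29 = -199/29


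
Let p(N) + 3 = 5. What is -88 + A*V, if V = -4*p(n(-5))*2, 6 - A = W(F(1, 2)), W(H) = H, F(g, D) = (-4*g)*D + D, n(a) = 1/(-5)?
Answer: -280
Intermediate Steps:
n(a) = -1/5
F(g, D) = D - 4*D*g (F(g, D) = -4*D*g + D = D - 4*D*g)
p(N) = 2 (p(N) = -3 + 5 = 2)
A = 12 (A = 6 - 2*(1 - 4*1) = 6 - 2*(1 - 4) = 6 - 2*(-3) = 6 - 1*(-6) = 6 + 6 = 12)
V = -16 (V = -4*2*2 = -8*2 = -16)
-88 + A*V = -88 + 12*(-16) = -88 - 192 = -280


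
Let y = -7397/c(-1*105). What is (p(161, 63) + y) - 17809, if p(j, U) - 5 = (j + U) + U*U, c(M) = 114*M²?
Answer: -17106992747/1256850 ≈ -13611.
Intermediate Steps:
p(j, U) = 5 + U + j + U² (p(j, U) = 5 + ((j + U) + U*U) = 5 + ((U + j) + U²) = 5 + (U + j + U²) = 5 + U + j + U²)
y = -7397/1256850 (y = -7397/(114*(-1*105)²) = -7397/(114*(-105)²) = -7397/(114*11025) = -7397/1256850 ≈ -0.0058853)
(p(161, 63) + y) - 17809 = ((5 + 63 + 161 + 63²) - 7397/1256850) - 17809 = ((5 + 63 + 161 + 3969) - 7397/1256850) - 17809 = (4198 - 7397/1256850) - 17809 = 5276248903/1256850 - 17809 = -17106992747/1256850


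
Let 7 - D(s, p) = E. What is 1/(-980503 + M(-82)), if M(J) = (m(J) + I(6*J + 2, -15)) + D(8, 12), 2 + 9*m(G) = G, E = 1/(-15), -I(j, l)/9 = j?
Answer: -15/14641429 ≈ -1.0245e-6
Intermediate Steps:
I(j, l) = -9*j
E = -1/15 ≈ -0.066667
m(G) = -2/9 + G/9
D(s, p) = 106/15 (D(s, p) = 7 - 1*(-1/15) = 7 + 1/15 = 106/15)
M(J) = -502/45 - 485*J/9 (M(J) = ((-2/9 + J/9) - 9*(6*J + 2)) + 106/15 = ((-2/9 + J/9) - 9*(2 + 6*J)) + 106/15 = ((-2/9 + J/9) + (-18 - 54*J)) + 106/15 = (-164/9 - 485*J/9) + 106/15 = -502/45 - 485*J/9)
1/(-980503 + M(-82)) = 1/(-980503 + (-502/45 - 485/9*(-82))) = 1/(-980503 + (-502/45 + 39770/9)) = 1/(-980503 + 66116/15) = 1/(-14641429/15) = -15/14641429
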